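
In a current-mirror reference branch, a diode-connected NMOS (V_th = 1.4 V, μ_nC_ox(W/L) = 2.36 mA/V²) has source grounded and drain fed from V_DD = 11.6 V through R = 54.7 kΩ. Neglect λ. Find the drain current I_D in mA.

With gate tied to drain, V_GS = V_DS ≥ V_GS − V_th, so the device is in saturation.
KCL at the drain: ½ k_n (V_GS − V_th)² = (V_DD − V_GS)/R.
Let x = V_GS − 1.4. Then 64.5 x² + x − 10.2 = 0, giving x = 0.39 V (positive root), so V_GS = 1.79 V.
I_D = (V_DD − V_GS)/R = (11.6 − 1.79) / 54.7 = 0.179 mA.

I_D = 0.179 mA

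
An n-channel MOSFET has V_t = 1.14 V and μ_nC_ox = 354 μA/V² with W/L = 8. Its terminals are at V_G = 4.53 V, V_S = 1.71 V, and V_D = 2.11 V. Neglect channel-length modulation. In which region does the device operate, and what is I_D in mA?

Triode; I_D = 1.68 mA

V_GS = V_G − V_S = 4.53 − 1.71 = 2.82 V; V_DS = V_D − V_S = 2.11 − 1.71 = 0.4 V.
k_n = μ_nC_ox · (W/L) = 2.832 mA/V².
V_ov = V_GS − V_t = 2.82 − 1.14 = 1.68 V.
Since V_DS = 0.4 V < V_ov = 1.68 V, the device is in the triode region.
I_D = k_n [V_ov · V_DS − ½ V_DS²] = 2.832 × [1.68 × 0.4 − 0.5 × 0.4²] = 1.68 mA.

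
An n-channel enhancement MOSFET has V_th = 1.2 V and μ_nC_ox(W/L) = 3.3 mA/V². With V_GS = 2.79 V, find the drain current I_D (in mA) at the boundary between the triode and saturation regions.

At the boundary V_DS = V_ov = V_GS − V_th = 2.79 − 1.2 = 1.59 V.
I_D = ½ k_n V_ov² = 0.5 × 3.3 × 1.59² = 4.17 mA.

I_D = 4.17 mA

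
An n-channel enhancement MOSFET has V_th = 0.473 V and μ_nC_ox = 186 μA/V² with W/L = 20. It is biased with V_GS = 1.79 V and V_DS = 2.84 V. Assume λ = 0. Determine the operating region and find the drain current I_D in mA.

k_n = μ_nC_ox · (W/L) = 3.72 mA/V².
V_ov = V_GS − V_th = 1.79 − 0.473 = 1.32 V.
Since V_DS = 2.84 V ≥ V_ov = 1.32 V, the device is in saturation.
I_D = ½ k_n V_ov² = 0.5 × 3.72 × 1.32² = 3.23 mA.

Saturation; I_D = 3.23 mA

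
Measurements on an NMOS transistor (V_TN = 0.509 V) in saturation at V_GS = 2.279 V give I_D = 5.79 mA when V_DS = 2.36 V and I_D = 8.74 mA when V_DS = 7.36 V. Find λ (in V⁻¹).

With V_GS fixed, I_D ∝ (1 + λ V_DS) in saturation, so I_D2/I_D1 = (1 + λ V_DS2)/(1 + λ V_DS1).
8.74/5.79 = 1.509 = (1 + 7.36 λ)/(1 + 2.36 λ).
Solving: λ (I_D1 V_DS2 − I_D2 V_DS1) = I_D2 − I_D1, so λ = (8.74 − 5.79) / (5.79 × 7.36 − 8.74 × 2.36) = 2.95 / 22 = 0.134 V⁻¹.

λ = 0.134 V⁻¹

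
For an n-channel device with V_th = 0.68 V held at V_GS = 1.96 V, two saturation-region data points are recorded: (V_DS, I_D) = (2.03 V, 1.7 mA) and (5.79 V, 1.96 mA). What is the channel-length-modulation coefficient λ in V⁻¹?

λ = 0.0443 V⁻¹

With V_GS fixed, I_D ∝ (1 + λ V_DS) in saturation, so I_D2/I_D1 = (1 + λ V_DS2)/(1 + λ V_DS1).
1.96/1.7 = 1.153 = (1 + 5.79 λ)/(1 + 2.03 λ).
Solving: λ (I_D1 V_DS2 − I_D2 V_DS1) = I_D2 − I_D1, so λ = (1.96 − 1.7) / (1.7 × 5.79 − 1.96 × 2.03) = 0.26 / 5.86 = 0.0443 V⁻¹.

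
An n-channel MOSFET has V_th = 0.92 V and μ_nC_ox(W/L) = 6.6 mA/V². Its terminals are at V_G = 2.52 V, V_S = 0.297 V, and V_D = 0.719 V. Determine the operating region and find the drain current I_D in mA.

V_GS = V_G − V_S = 2.52 − 0.297 = 2.22 V; V_DS = V_D − V_S = 0.719 − 0.297 = 0.422 V.
V_ov = V_GS − V_th = 2.22 − 0.92 = 1.3 V.
Since V_DS = 0.422 V < V_ov = 1.3 V, the device is in the triode region.
I_D = k_n [V_ov · V_DS − ½ V_DS²] = 6.6 × [1.3 × 0.422 − 0.5 × 0.422²] = 3.04 mA.

Triode; I_D = 3.04 mA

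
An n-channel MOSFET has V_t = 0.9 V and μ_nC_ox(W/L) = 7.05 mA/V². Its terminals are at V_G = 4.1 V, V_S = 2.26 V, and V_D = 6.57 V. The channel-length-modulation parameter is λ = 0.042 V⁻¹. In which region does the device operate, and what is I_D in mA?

V_GS = V_G − V_S = 4.1 − 2.26 = 1.84 V; V_DS = V_D − V_S = 6.57 − 2.26 = 4.31 V.
V_ov = V_GS − V_t = 1.84 − 0.9 = 0.94 V.
Since V_DS = 4.31 V ≥ V_ov = 0.94 V, the device is in saturation.
I_D = ½ k_n V_ov² (1 + λ V_DS) = 0.5 × 7.05 × 0.94² × (1 + 0.042 × 4.31) = 3.68 mA.

Saturation; I_D = 3.68 mA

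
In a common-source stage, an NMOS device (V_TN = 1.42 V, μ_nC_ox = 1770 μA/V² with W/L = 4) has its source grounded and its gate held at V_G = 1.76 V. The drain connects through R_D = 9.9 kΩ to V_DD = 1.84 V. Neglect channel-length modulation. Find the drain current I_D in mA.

V_GS = V_G = 1.76 V, so V_ov = 1.76 − 1.42 = 0.34 V.
k_n = μ_nC_ox · (W/L) = 7.08 mA/V².
Assume saturation: I_D = ½ k_n V_ov² = 0.5 × 7.08 × 0.34² = 0.409 mA, giving V_DS = V_DD − I_D R_D = 1.84 − 0.409 × 9.9 = -2.21 V.
But -2.21 V < V_ov = 0.34 V, so the device is actually in triode.
In triode I_D = k_n[V_ov V_DS − ½ V_DS²] and I_D = (V_DD − V_DS)/R_D. Equating: 35 V_DS² − 24.83 V_DS + 1.84 = 0, giving V_DS = 0.0841 V (the root below V_ov).
I_D = (1.84 − 0.0841) / 9.9 = 0.177 mA.

I_D = 0.177 mA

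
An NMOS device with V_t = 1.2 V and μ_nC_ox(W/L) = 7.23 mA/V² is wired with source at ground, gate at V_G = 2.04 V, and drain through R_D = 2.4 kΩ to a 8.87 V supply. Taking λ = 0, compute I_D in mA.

V_GS = V_G = 2.04 V, so V_ov = 2.04 − 1.2 = 0.84 V.
Assume saturation: I_D = ½ k_n V_ov² = 0.5 × 7.23 × 0.84² = 2.55 mA, giving V_DS = V_DD − I_D R_D = 8.87 − 2.55 × 2.4 = 2.75 V.
V_DS = 2.75 V ≥ V_ov = 0.84 V, confirming saturation.

I_D = 2.55 mA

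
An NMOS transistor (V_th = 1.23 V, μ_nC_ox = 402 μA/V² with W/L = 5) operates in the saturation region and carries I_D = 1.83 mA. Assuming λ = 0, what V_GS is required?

k_n = μ_nC_ox · (W/L) = 2.01 mA/V².
In saturation I_D = ½ k_n (V_GS − V_th)², so V_GS − V_th = √(2 I_D / k_n) = √(2 × 1.83 / 2.01) = 1.35 V.
V_GS = 1.23 + 1.35 = 2.58 V.

V_GS = 2.58 V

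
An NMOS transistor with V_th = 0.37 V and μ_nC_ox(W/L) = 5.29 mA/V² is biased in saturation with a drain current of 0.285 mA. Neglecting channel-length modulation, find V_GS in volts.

V_GS = 0.698 V

In saturation I_D = ½ k_n (V_GS − V_th)², so V_GS − V_th = √(2 I_D / k_n) = √(2 × 0.285 / 5.29) = 0.328 V.
V_GS = 0.37 + 0.328 = 0.698 V.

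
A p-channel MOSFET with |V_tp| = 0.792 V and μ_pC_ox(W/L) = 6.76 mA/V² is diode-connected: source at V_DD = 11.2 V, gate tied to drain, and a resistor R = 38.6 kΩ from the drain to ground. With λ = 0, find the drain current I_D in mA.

With gate tied to drain, V_SG = V_SD ≥ V_SG − |V_tp|, so the device is in saturation.
KCL at the drain: ½ k_p (V_SG − |V_tp|)² = (V_DD − V_SG)/R.
Let x = V_SG − 0.792. Then 130 x² + x − 10.41 = 0, giving x = 0.279 V (positive root), so V_SG = 1.07 V.
I_D = (V_DD − V_SG)/R = (11.2 − 1.07) / 38.6 = 0.262 mA.

I_D = 0.262 mA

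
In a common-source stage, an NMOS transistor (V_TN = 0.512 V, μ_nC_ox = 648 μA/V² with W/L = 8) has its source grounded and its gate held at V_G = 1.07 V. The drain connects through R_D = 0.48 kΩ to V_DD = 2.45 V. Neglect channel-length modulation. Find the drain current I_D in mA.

V_GS = V_G = 1.07 V, so V_ov = 1.07 − 0.512 = 0.558 V.
k_n = μ_nC_ox · (W/L) = 5.184 mA/V².
Assume saturation: I_D = ½ k_n V_ov² = 0.5 × 5.184 × 0.558² = 0.807 mA, giving V_DS = V_DD − I_D R_D = 2.45 − 0.807 × 0.48 = 2.06 V.
V_DS = 2.06 V ≥ V_ov = 0.558 V, confirming saturation.

I_D = 0.807 mA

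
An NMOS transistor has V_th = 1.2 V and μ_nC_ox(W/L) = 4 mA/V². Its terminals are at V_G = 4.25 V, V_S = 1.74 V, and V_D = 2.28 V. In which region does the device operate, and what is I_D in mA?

V_GS = V_G − V_S = 4.25 − 1.74 = 2.51 V; V_DS = V_D − V_S = 2.28 − 1.74 = 0.54 V.
V_ov = V_GS − V_th = 2.51 − 1.2 = 1.31 V.
Since V_DS = 0.54 V < V_ov = 1.31 V, the device is in the triode region.
I_D = k_n [V_ov · V_DS − ½ V_DS²] = 4 × [1.31 × 0.54 − 0.5 × 0.54²] = 2.25 mA.

Triode; I_D = 2.25 mA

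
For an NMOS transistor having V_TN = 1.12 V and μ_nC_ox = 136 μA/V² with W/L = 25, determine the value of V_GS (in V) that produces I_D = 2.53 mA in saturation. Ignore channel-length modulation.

k_n = μ_nC_ox · (W/L) = 3.4 mA/V².
In saturation I_D = ½ k_n (V_GS − V_TN)², so V_GS − V_TN = √(2 I_D / k_n) = √(2 × 2.53 / 3.4) = 1.22 V.
V_GS = 1.12 + 1.22 = 2.34 V.

V_GS = 2.34 V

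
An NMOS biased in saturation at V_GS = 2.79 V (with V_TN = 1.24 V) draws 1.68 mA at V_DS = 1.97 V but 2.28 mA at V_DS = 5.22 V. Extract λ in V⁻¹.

λ = 0.140 V⁻¹

With V_GS fixed, I_D ∝ (1 + λ V_DS) in saturation, so I_D2/I_D1 = (1 + λ V_DS2)/(1 + λ V_DS1).
2.28/1.68 = 1.357 = (1 + 5.22 λ)/(1 + 1.97 λ).
Solving: λ (I_D1 V_DS2 − I_D2 V_DS1) = I_D2 − I_D1, so λ = (2.28 − 1.68) / (1.68 × 5.22 − 2.28 × 1.97) = 0.6 / 4.28 = 0.14 V⁻¹.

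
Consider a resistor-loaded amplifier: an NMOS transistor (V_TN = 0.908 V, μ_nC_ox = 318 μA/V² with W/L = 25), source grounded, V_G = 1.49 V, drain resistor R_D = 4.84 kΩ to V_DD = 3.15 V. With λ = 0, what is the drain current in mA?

I_D = 0.619 mA

V_GS = V_G = 1.49 V, so V_ov = 1.49 − 0.908 = 0.582 V.
k_n = μ_nC_ox · (W/L) = 7.95 mA/V².
Assume saturation: I_D = ½ k_n V_ov² = 0.5 × 7.95 × 0.582² = 1.35 mA, giving V_DS = V_DD − I_D R_D = 3.15 − 1.35 × 4.84 = -3.37 V.
But -3.37 V < V_ov = 0.582 V, so the device is actually in triode.
In triode I_D = k_n[V_ov V_DS − ½ V_DS²] and I_D = (V_DD − V_DS)/R_D. Equating: 19.2 V_DS² − 23.39 V_DS + 3.15 = 0, giving V_DS = 0.154 V (the root below V_ov).
I_D = (3.15 − 0.154) / 4.84 = 0.619 mA.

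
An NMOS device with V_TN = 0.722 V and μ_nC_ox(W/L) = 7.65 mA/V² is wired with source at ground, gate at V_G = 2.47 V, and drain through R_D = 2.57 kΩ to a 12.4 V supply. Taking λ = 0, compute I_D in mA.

I_D = 4.67 mA

V_GS = V_G = 2.47 V, so V_ov = 2.47 − 0.722 = 1.75 V.
Assume saturation: I_D = ½ k_n V_ov² = 0.5 × 7.65 × 1.75² = 11.7 mA, giving V_DS = V_DD − I_D R_D = 12.4 − 11.7 × 2.57 = -17.6 V.
But -17.6 V < V_ov = 1.75 V, so the device is actually in triode.
In triode I_D = k_n[V_ov V_DS − ½ V_DS²] and I_D = (V_DD − V_DS)/R_D. Equating: 9.83 V_DS² − 35.37 V_DS + 12.4 = 0, giving V_DS = 0.394 V (the root below V_ov).
I_D = (12.4 − 0.394) / 2.57 = 4.67 mA.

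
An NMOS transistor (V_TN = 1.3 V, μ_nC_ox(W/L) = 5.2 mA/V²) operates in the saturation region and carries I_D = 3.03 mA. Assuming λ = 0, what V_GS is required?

V_GS = 2.38 V

In saturation I_D = ½ k_n (V_GS − V_TN)², so V_GS − V_TN = √(2 I_D / k_n) = √(2 × 3.03 / 5.2) = 1.08 V.
V_GS = 1.3 + 1.08 = 2.38 V.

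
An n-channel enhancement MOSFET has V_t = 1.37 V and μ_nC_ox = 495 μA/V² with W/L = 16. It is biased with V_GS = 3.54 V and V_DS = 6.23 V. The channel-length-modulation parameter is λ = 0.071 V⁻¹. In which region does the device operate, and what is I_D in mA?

k_n = μ_nC_ox · (W/L) = 7.92 mA/V².
V_ov = V_GS − V_t = 3.54 − 1.37 = 2.17 V.
Since V_DS = 6.23 V ≥ V_ov = 2.17 V, the device is in saturation.
I_D = ½ k_n V_ov² (1 + λ V_DS) = 0.5 × 7.92 × 2.17² × (1 + 0.071 × 6.23) = 26.9 mA.

Saturation; I_D = 26.9 mA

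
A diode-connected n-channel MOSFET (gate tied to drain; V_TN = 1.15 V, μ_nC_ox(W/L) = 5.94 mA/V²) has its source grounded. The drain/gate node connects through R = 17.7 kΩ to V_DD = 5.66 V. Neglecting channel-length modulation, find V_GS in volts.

With gate tied to drain, V_GS = V_DS ≥ V_GS − V_TN, so the device is in saturation.
KCL at the drain: ½ k_n (V_GS − V_TN)² = (V_DD − V_GS)/R.
Let x = V_GS − 1.15. Then 52.6 x² + x − 4.51 = 0, giving x = 0.284 V (positive root), so V_GS = 1.43 V.
I_D = (V_DD − V_GS)/R = (5.66 − 1.43) / 17.7 = 0.239 mA.

V_GS = 1.43 V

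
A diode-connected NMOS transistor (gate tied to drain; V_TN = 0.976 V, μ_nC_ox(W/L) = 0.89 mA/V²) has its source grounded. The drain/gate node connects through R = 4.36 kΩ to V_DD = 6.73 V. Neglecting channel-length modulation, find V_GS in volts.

V_GS = 2.46 V

With gate tied to drain, V_GS = V_DS ≥ V_GS − V_TN, so the device is in saturation.
KCL at the drain: ½ k_n (V_GS − V_TN)² = (V_DD − V_GS)/R.
Let x = V_GS − 0.976. Then 1.94 x² + x − 5.754 = 0, giving x = 1.48 V (positive root), so V_GS = 2.46 V.
I_D = (V_DD − V_GS)/R = (6.73 − 2.46) / 4.36 = 0.979 mA.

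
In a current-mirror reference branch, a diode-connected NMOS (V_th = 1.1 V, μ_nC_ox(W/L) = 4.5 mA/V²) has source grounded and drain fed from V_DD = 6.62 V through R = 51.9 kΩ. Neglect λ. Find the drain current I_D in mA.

With gate tied to drain, V_GS = V_DS ≥ V_GS − V_th, so the device is in saturation.
KCL at the drain: ½ k_n (V_GS − V_th)² = (V_DD − V_GS)/R.
Let x = V_GS − 1.1. Then 117 x² + x − 5.52 = 0, giving x = 0.213 V (positive root), so V_GS = 1.31 V.
I_D = (V_DD − V_GS)/R = (6.62 − 1.31) / 51.9 = 0.102 mA.

I_D = 0.102 mA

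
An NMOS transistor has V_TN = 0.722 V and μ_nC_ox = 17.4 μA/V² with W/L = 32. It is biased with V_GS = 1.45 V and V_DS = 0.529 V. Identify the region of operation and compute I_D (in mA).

Triode; I_D = 0.137 mA

k_n = μ_nC_ox · (W/L) = 0.5568 mA/V².
V_ov = V_GS − V_TN = 1.45 − 0.722 = 0.728 V.
Since V_DS = 0.529 V < V_ov = 0.728 V, the device is in the triode region.
I_D = k_n [V_ov · V_DS − ½ V_DS²] = 0.5568 × [0.728 × 0.529 − 0.5 × 0.529²] = 0.137 mA.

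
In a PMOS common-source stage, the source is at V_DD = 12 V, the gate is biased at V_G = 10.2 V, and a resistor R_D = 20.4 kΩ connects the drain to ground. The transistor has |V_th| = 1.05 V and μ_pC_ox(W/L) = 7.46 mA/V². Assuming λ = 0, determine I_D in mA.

V_SG = V_DD − V_G = 12 − 10.2 = 1.8 V, so V_ov = 1.8 − 1.05 = 0.75 V.
Assume saturation: I_D = ½ k_p V_ov² = 0.5 × 7.46 × 0.75² = 2.1 mA, giving V_SD = V_DD − I_D R_D = 12 − 2.1 × 20.4 = -30.8 V.
But -30.8 V < V_ov = 0.75 V, so the device is actually in triode.
In triode I_D = k_p[V_ov V_SD − ½ V_SD²] and I_D = (V_DD − V_SD)/R_D. Equating: 76.1 V_SD² − 115.1 V_SD + 12 = 0, giving V_SD = 0.113 V (the root below V_ov).
I_D = (12 − 0.113) / 20.4 = 0.583 mA.

I_D = 0.583 mA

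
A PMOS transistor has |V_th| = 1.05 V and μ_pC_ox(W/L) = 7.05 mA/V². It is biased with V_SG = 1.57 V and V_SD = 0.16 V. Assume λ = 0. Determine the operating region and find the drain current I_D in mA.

V_ov = V_SG − |V_th| = 1.57 − 1.05 = 0.52 V.
Since V_SD = 0.16 V < V_ov = 0.52 V, the device is in the triode region.
I_D = k_p [V_ov · V_SD − ½ V_SD²] = 7.05 × [0.52 × 0.16 − 0.5 × 0.16²] = 0.496 mA.

Triode; I_D = 0.496 mA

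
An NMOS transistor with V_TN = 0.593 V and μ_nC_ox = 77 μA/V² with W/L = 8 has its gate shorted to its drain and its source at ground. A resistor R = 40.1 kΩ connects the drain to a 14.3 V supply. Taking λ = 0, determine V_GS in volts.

V_GS = 1.61 V

With gate tied to drain, V_GS = V_DS ≥ V_GS − V_TN, so the device is in saturation.
k_n = μ_nC_ox · (W/L) = 0.616 mA/V².
KCL at the drain: ½ k_n (V_GS − V_TN)² = (V_DD − V_GS)/R.
Let x = V_GS − 0.593. Then 12.4 x² + x − 13.71 = 0, giving x = 1.01 V (positive root), so V_GS = 1.61 V.
I_D = (V_DD − V_GS)/R = (14.3 − 1.61) / 40.1 = 0.317 mA.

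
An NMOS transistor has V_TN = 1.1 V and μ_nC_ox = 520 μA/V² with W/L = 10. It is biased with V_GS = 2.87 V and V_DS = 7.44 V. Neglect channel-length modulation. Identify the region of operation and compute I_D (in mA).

Saturation; I_D = 8.15 mA

k_n = μ_nC_ox · (W/L) = 5.2 mA/V².
V_ov = V_GS − V_TN = 2.87 − 1.1 = 1.77 V.
Since V_DS = 7.44 V ≥ V_ov = 1.77 V, the device is in saturation.
I_D = ½ k_n V_ov² = 0.5 × 5.2 × 1.77² = 8.15 mA.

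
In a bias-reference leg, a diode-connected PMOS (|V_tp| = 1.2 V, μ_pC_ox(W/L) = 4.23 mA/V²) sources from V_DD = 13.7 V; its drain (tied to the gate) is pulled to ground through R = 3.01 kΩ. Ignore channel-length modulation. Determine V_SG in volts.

With gate tied to drain, V_SG = V_SD ≥ V_SG − |V_tp|, so the device is in saturation.
KCL at the drain: ½ k_p (V_SG − |V_tp|)² = (V_DD − V_SG)/R.
Let x = V_SG − 1.2. Then 6.37 x² + x − 12.5 = 0, giving x = 1.32 V (positive root), so V_SG = 2.52 V.
I_D = (V_DD − V_SG)/R = (13.7 − 2.52) / 3.01 = 3.71 mA.

V_SG = 2.52 V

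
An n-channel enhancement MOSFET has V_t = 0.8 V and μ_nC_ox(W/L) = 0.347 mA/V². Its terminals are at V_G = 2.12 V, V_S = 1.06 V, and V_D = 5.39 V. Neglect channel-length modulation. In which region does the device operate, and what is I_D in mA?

Saturation; I_D = 0.0117 mA

V_GS = V_G − V_S = 2.12 − 1.06 = 1.06 V; V_DS = V_D − V_S = 5.39 − 1.06 = 4.33 V.
V_ov = V_GS − V_t = 1.06 − 0.8 = 0.26 V.
Since V_DS = 4.33 V ≥ V_ov = 0.26 V, the device is in saturation.
I_D = ½ k_n V_ov² = 0.5 × 0.347 × 0.26² = 0.0117 mA.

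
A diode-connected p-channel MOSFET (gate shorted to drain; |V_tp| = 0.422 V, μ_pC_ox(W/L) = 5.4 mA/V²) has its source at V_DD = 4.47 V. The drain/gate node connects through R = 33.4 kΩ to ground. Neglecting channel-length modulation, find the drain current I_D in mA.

I_D = 0.115 mA

With gate tied to drain, V_SG = V_SD ≥ V_SG − |V_tp|, so the device is in saturation.
KCL at the drain: ½ k_p (V_SG − |V_tp|)² = (V_DD − V_SG)/R.
Let x = V_SG − 0.422. Then 90.2 x² + x − 4.048 = 0, giving x = 0.206 V (positive root), so V_SG = 0.628 V.
I_D = (V_DD − V_SG)/R = (4.47 − 0.628) / 33.4 = 0.115 mA.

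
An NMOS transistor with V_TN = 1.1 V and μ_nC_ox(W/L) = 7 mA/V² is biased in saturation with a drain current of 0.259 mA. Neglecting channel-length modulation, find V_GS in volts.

In saturation I_D = ½ k_n (V_GS − V_TN)², so V_GS − V_TN = √(2 I_D / k_n) = √(2 × 0.259 / 7) = 0.272 V.
V_GS = 1.1 + 0.272 = 1.37 V.

V_GS = 1.37 V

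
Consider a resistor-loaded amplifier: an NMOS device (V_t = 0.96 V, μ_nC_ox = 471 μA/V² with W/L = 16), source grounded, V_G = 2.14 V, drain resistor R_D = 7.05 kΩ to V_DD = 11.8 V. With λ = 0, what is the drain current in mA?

I_D = 1.65 mA

V_GS = V_G = 2.14 V, so V_ov = 2.14 − 0.96 = 1.18 V.
k_n = μ_nC_ox · (W/L) = 7.536 mA/V².
Assume saturation: I_D = ½ k_n V_ov² = 0.5 × 7.536 × 1.18² = 5.25 mA, giving V_DS = V_DD − I_D R_D = 11.8 − 5.25 × 7.05 = -25.2 V.
But -25.2 V < V_ov = 1.18 V, so the device is actually in triode.
In triode I_D = k_n[V_ov V_DS − ½ V_DS²] and I_D = (V_DD − V_DS)/R_D. Equating: 26.6 V_DS² − 63.69 V_DS + 11.8 = 0, giving V_DS = 0.202 V (the root below V_ov).
I_D = (11.8 − 0.202) / 7.05 = 1.65 mA.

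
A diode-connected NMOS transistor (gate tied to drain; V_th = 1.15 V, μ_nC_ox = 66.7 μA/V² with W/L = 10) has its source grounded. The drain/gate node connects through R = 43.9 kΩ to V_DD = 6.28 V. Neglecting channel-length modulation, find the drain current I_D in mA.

I_D = 0.104 mA

With gate tied to drain, V_GS = V_DS ≥ V_GS − V_th, so the device is in saturation.
k_n = μ_nC_ox · (W/L) = 0.667 mA/V².
KCL at the drain: ½ k_n (V_GS − V_th)² = (V_DD − V_GS)/R.
Let x = V_GS − 1.15. Then 14.6 x² + x − 5.13 = 0, giving x = 0.559 V (positive root), so V_GS = 1.71 V.
I_D = (V_DD − V_GS)/R = (6.28 − 1.71) / 43.9 = 0.104 mA.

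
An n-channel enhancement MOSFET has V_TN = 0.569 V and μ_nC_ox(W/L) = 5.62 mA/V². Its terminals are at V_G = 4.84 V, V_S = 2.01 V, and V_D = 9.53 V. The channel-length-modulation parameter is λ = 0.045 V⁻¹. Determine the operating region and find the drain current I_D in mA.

Saturation; I_D = 19.2 mA

V_GS = V_G − V_S = 4.84 − 2.01 = 2.83 V; V_DS = V_D − V_S = 9.53 − 2.01 = 7.52 V.
V_ov = V_GS − V_TN = 2.83 − 0.569 = 2.26 V.
Since V_DS = 7.52 V ≥ V_ov = 2.26 V, the device is in saturation.
I_D = ½ k_n V_ov² (1 + λ V_DS) = 0.5 × 5.62 × 2.26² × (1 + 0.045 × 7.52) = 19.2 mA.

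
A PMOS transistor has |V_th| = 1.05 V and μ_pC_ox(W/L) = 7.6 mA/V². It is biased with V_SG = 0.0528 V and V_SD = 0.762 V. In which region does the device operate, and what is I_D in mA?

Cutoff; I_D = 0 mA

V_SG = 0.0528 V < |V_th| = 1.05 V, so the transistor is in cutoff.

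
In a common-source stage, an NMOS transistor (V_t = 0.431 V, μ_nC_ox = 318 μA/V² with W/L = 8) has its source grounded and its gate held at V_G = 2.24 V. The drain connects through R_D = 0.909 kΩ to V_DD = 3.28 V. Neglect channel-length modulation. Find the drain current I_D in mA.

I_D = 2.77 mA

V_GS = V_G = 2.24 V, so V_ov = 2.24 − 0.431 = 1.81 V.
k_n = μ_nC_ox · (W/L) = 2.544 mA/V².
Assume saturation: I_D = ½ k_n V_ov² = 0.5 × 2.544 × 1.81² = 4.16 mA, giving V_DS = V_DD − I_D R_D = 3.28 − 4.16 × 0.909 = -0.504 V.
But -0.504 V < V_ov = 1.81 V, so the device is actually in triode.
In triode I_D = k_n[V_ov V_DS − ½ V_DS²] and I_D = (V_DD − V_DS)/R_D. Equating: 1.16 V_DS² − 5.183 V_DS + 3.28 = 0, giving V_DS = 0.762 V (the root below V_ov).
I_D = (3.28 − 0.762) / 0.909 = 2.77 mA.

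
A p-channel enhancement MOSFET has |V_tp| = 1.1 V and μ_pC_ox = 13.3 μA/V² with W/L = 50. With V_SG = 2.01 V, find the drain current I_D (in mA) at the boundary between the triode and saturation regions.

I_D = 0.275 mA

At the boundary V_SD = V_ov = V_SG − |V_tp| = 2.01 − 1.1 = 0.91 V.
k_p = μ_pC_ox · (W/L) = 0.665 mA/V².
I_D = ½ k_p V_ov² = 0.5 × 0.665 × 0.91² = 0.275 mA.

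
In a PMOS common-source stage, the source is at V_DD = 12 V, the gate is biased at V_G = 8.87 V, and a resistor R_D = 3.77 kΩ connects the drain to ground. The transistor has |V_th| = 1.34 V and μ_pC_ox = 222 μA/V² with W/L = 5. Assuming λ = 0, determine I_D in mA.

V_SG = V_DD − V_G = 12 − 8.87 = 3.13 V, so V_ov = 3.13 − 1.34 = 1.79 V.
k_p = μ_pC_ox · (W/L) = 1.11 mA/V².
Assume saturation: I_D = ½ k_p V_ov² = 0.5 × 1.11 × 1.79² = 1.78 mA, giving V_SD = V_DD − I_D R_D = 12 − 1.78 × 3.77 = 5.3 V.
V_SD = 5.3 V ≥ V_ov = 1.79 V, confirming saturation.

I_D = 1.78 mA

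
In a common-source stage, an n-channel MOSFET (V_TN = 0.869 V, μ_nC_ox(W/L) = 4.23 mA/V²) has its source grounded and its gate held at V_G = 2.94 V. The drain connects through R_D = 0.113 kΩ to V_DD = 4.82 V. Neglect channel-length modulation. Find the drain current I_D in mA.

V_GS = V_G = 2.94 V, so V_ov = 2.94 − 0.869 = 2.07 V.
Assume saturation: I_D = ½ k_n V_ov² = 0.5 × 4.23 × 2.07² = 9.07 mA, giving V_DS = V_DD − I_D R_D = 4.82 − 9.07 × 0.113 = 3.79 V.
V_DS = 3.79 V ≥ V_ov = 2.07 V, confirming saturation.

I_D = 9.07 mA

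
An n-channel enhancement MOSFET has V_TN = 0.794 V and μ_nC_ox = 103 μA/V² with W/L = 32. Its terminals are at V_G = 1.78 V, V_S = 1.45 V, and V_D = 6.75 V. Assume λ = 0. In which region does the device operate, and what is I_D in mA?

V_GS = V_G − V_S = 1.78 − 1.45 = 0.33 V; V_DS = V_D − V_S = 6.75 − 1.45 = 5.3 V.
V_GS = 0.33 V < V_TN = 0.794 V, so the transistor is in cutoff.

Cutoff; I_D = 0 mA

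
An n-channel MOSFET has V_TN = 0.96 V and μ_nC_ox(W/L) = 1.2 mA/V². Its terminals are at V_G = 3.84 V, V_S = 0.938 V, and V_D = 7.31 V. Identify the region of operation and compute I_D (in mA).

Saturation; I_D = 2.26 mA

V_GS = V_G − V_S = 3.84 − 0.938 = 2.9 V; V_DS = V_D − V_S = 7.31 − 0.938 = 6.37 V.
V_ov = V_GS − V_TN = 2.9 − 0.96 = 1.94 V.
Since V_DS = 6.37 V ≥ V_ov = 1.94 V, the device is in saturation.
I_D = ½ k_n V_ov² = 0.5 × 1.2 × 1.94² = 2.26 mA.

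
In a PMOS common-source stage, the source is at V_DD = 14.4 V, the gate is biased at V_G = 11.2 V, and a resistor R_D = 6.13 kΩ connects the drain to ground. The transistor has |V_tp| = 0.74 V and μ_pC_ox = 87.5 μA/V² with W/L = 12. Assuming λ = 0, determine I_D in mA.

V_SG = V_DD − V_G = 14.4 − 11.2 = 3.2 V, so V_ov = 3.2 − 0.74 = 2.46 V.
k_p = μ_pC_ox · (W/L) = 1.05 mA/V².
Assume saturation: I_D = ½ k_p V_ov² = 0.5 × 1.05 × 2.46² = 3.18 mA, giving V_SD = V_DD − I_D R_D = 14.4 − 3.18 × 6.13 = -5.08 V.
But -5.08 V < V_ov = 2.46 V, so the device is actually in triode.
In triode I_D = k_p[V_ov V_SD − ½ V_SD²] and I_D = (V_DD − V_SD)/R_D. Equating: 3.22 V_SD² − 16.83 V_SD + 14.4 = 0, giving V_SD = 1.08 V (the root below V_ov).
I_D = (14.4 − 1.08) / 6.13 = 2.17 mA.

I_D = 2.17 mA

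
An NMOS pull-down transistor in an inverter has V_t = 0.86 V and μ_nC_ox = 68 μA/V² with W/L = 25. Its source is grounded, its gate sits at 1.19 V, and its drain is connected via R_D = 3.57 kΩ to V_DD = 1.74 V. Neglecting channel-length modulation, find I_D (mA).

I_D = 0.0926 mA

V_GS = V_G = 1.19 V, so V_ov = 1.19 − 0.86 = 0.33 V.
k_n = μ_nC_ox · (W/L) = 1.7 mA/V².
Assume saturation: I_D = ½ k_n V_ov² = 0.5 × 1.7 × 0.33² = 0.0926 mA, giving V_DS = V_DD − I_D R_D = 1.74 − 0.0926 × 3.57 = 1.41 V.
V_DS = 1.41 V ≥ V_ov = 0.33 V, confirming saturation.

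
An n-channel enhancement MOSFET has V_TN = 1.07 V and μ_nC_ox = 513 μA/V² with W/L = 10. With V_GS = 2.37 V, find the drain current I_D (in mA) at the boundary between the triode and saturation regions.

At the boundary V_DS = V_ov = V_GS − V_TN = 2.37 − 1.07 = 1.3 V.
k_n = μ_nC_ox · (W/L) = 5.13 mA/V².
I_D = ½ k_n V_ov² = 0.5 × 5.13 × 1.3² = 4.33 mA.

I_D = 4.33 mA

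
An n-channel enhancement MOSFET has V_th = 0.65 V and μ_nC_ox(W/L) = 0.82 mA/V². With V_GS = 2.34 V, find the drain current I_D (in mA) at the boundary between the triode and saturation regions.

I_D = 1.17 mA

At the boundary V_DS = V_ov = V_GS − V_th = 2.34 − 0.65 = 1.69 V.
I_D = ½ k_n V_ov² = 0.5 × 0.82 × 1.69² = 1.17 mA.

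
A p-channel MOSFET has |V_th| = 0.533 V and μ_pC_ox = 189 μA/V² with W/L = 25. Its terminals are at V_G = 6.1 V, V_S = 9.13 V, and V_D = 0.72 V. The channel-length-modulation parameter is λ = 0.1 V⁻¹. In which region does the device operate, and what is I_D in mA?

Saturation; I_D = 27.1 mA

V_SG = V_S − V_G = 9.13 − 6.1 = 3.03 V; V_SD = V_S − V_D = 9.13 − 0.72 = 8.41 V.
k_p = μ_pC_ox · (W/L) = 4.725 mA/V².
V_ov = V_SG − |V_th| = 3.03 − 0.533 = 2.5 V.
Since V_SD = 8.41 V ≥ V_ov = 2.5 V, the device is in saturation.
I_D = ½ k_p V_ov² (1 + λ V_SD) = 0.5 × 4.725 × 2.5² × (1 + 0.1 × 8.41) = 27.1 mA.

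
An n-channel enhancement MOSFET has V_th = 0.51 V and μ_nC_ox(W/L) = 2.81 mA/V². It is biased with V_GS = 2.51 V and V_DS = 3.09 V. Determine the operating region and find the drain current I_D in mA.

Saturation; I_D = 5.62 mA

V_ov = V_GS − V_th = 2.51 − 0.51 = 2 V.
Since V_DS = 3.09 V ≥ V_ov = 2 V, the device is in saturation.
I_D = ½ k_n V_ov² = 0.5 × 2.81 × 2² = 5.62 mA.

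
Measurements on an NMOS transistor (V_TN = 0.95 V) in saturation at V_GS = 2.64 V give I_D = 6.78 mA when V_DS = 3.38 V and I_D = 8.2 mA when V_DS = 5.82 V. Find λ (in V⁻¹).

With V_GS fixed, I_D ∝ (1 + λ V_DS) in saturation, so I_D2/I_D1 = (1 + λ V_DS2)/(1 + λ V_DS1).
8.2/6.78 = 1.209 = (1 + 5.82 λ)/(1 + 3.38 λ).
Solving: λ (I_D1 V_DS2 − I_D2 V_DS1) = I_D2 − I_D1, so λ = (8.2 − 6.78) / (6.78 × 5.82 − 8.2 × 3.38) = 1.42 / 11.7 = 0.121 V⁻¹.

λ = 0.121 V⁻¹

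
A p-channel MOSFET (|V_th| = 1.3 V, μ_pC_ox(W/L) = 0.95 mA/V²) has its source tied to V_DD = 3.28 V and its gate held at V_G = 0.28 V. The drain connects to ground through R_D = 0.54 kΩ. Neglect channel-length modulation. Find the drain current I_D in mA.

I_D = 1.37 mA

V_SG = V_DD − V_G = 3.28 − 0.28 = 3 V, so V_ov = 3 − 1.3 = 1.7 V.
Assume saturation: I_D = ½ k_p V_ov² = 0.5 × 0.95 × 1.7² = 1.37 mA, giving V_SD = V_DD − I_D R_D = 3.28 − 1.37 × 0.54 = 2.54 V.
V_SD = 2.54 V ≥ V_ov = 1.7 V, confirming saturation.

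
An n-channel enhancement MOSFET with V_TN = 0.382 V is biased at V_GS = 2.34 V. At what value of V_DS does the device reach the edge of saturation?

The boundary between triode and saturation is V_DS = V_GS − V_TN = V_ov.
V_ov = 2.34 − 0.382 = 1.96 V.

V_DS,sat = 1.96 V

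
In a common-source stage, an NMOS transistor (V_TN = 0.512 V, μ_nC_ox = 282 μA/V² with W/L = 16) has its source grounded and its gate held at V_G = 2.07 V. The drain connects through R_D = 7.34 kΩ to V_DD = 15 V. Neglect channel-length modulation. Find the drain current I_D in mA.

V_GS = V_G = 2.07 V, so V_ov = 2.07 − 0.512 = 1.56 V.
k_n = μ_nC_ox · (W/L) = 4.512 mA/V².
Assume saturation: I_D = ½ k_n V_ov² = 0.5 × 4.512 × 1.56² = 5.48 mA, giving V_DS = V_DD − I_D R_D = 15 − 5.48 × 7.34 = -25.2 V.
But -25.2 V < V_ov = 1.56 V, so the device is actually in triode.
In triode I_D = k_n[V_ov V_DS − ½ V_DS²] and I_D = (V_DD − V_DS)/R_D. Equating: 16.6 V_DS² − 52.6 V_DS + 15 = 0, giving V_DS = 0.317 V (the root below V_ov).
I_D = (15 − 0.317) / 7.34 = 2 mA.

I_D = 2.00 mA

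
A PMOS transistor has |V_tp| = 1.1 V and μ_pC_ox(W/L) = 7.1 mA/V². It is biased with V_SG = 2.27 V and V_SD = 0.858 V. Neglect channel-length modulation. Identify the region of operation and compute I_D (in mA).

Triode; I_D = 4.51 mA

V_ov = V_SG − |V_tp| = 2.27 − 1.1 = 1.17 V.
Since V_SD = 0.858 V < V_ov = 1.17 V, the device is in the triode region.
I_D = k_p [V_ov · V_SD − ½ V_SD²] = 7.1 × [1.17 × 0.858 − 0.5 × 0.858²] = 4.51 mA.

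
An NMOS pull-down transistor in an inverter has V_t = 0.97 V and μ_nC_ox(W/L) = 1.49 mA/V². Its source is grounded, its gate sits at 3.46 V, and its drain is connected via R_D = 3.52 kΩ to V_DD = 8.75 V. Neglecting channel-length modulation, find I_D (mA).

V_GS = V_G = 3.46 V, so V_ov = 3.46 − 0.97 = 2.49 V.
Assume saturation: I_D = ½ k_n V_ov² = 0.5 × 1.49 × 2.49² = 4.62 mA, giving V_DS = V_DD − I_D R_D = 8.75 − 4.62 × 3.52 = -7.51 V.
But -7.51 V < V_ov = 2.49 V, so the device is actually in triode.
In triode I_D = k_n[V_ov V_DS − ½ V_DS²] and I_D = (V_DD − V_DS)/R_D. Equating: 2.62 V_DS² − 14.06 V_DS + 8.75 = 0, giving V_DS = 0.719 V (the root below V_ov).
I_D = (8.75 − 0.719) / 3.52 = 2.28 mA.

I_D = 2.28 mA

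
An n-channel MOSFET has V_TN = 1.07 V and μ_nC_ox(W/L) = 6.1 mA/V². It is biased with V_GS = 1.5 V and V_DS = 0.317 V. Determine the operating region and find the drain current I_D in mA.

Triode; I_D = 0.525 mA

V_ov = V_GS − V_TN = 1.5 − 1.07 = 0.43 V.
Since V_DS = 0.317 V < V_ov = 0.43 V, the device is in the triode region.
I_D = k_n [V_ov · V_DS − ½ V_DS²] = 6.1 × [0.43 × 0.317 − 0.5 × 0.317²] = 0.525 mA.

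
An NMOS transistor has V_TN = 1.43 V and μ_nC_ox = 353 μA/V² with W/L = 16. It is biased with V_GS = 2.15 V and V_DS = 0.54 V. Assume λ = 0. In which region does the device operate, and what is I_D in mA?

Triode; I_D = 1.37 mA

k_n = μ_nC_ox · (W/L) = 5.648 mA/V².
V_ov = V_GS − V_TN = 2.15 − 1.43 = 0.72 V.
Since V_DS = 0.54 V < V_ov = 0.72 V, the device is in the triode region.
I_D = k_n [V_ov · V_DS − ½ V_DS²] = 5.648 × [0.72 × 0.54 − 0.5 × 0.54²] = 1.37 mA.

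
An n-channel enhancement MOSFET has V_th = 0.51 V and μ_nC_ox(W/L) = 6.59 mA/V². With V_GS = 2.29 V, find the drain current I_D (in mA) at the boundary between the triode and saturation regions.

At the boundary V_DS = V_ov = V_GS − V_th = 2.29 − 0.51 = 1.78 V.
I_D = ½ k_n V_ov² = 0.5 × 6.59 × 1.78² = 10.4 mA.

I_D = 10.4 mA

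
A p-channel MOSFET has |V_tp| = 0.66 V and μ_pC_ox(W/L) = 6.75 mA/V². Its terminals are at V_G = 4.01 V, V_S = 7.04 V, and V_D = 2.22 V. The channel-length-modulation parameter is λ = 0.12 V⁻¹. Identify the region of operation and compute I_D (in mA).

V_SG = V_S − V_G = 7.04 − 4.01 = 3.03 V; V_SD = V_S − V_D = 7.04 − 2.22 = 4.82 V.
V_ov = V_SG − |V_tp| = 3.03 − 0.66 = 2.37 V.
Since V_SD = 4.82 V ≥ V_ov = 2.37 V, the device is in saturation.
I_D = ½ k_p V_ov² (1 + λ V_SD) = 0.5 × 6.75 × 2.37² × (1 + 0.12 × 4.82) = 29.9 mA.

Saturation; I_D = 29.9 mA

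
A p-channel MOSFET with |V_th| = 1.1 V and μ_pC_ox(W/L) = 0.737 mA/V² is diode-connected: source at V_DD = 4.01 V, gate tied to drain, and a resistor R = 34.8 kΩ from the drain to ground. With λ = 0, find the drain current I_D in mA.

With gate tied to drain, V_SG = V_SD ≥ V_SG − |V_th|, so the device is in saturation.
KCL at the drain: ½ k_p (V_SG − |V_th|)² = (V_DD − V_SG)/R.
Let x = V_SG − 1.1. Then 12.8 x² + x − 2.91 = 0, giving x = 0.439 V (positive root), so V_SG = 1.54 V.
I_D = (V_DD − V_SG)/R = (4.01 − 1.54) / 34.8 = 0.071 mA.

I_D = 0.0710 mA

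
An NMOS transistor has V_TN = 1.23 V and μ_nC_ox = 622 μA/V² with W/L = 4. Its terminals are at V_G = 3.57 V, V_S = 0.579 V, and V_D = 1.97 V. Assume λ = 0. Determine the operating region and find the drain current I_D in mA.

Triode; I_D = 3.69 mA

V_GS = V_G − V_S = 3.57 − 0.579 = 2.99 V; V_DS = V_D − V_S = 1.97 − 0.579 = 1.39 V.
k_n = μ_nC_ox · (W/L) = 2.488 mA/V².
V_ov = V_GS − V_TN = 2.99 − 1.23 = 1.76 V.
Since V_DS = 1.39 V < V_ov = 1.76 V, the device is in the triode region.
I_D = k_n [V_ov · V_DS − ½ V_DS²] = 2.488 × [1.76 × 1.39 − 0.5 × 1.39²] = 3.69 mA.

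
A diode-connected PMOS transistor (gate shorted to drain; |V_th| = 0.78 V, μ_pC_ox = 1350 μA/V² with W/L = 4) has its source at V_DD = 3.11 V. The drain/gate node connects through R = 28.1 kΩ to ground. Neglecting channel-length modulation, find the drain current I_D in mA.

With gate tied to drain, V_SG = V_SD ≥ V_SG − |V_th|, so the device is in saturation.
k_p = μ_pC_ox · (W/L) = 5.4 mA/V².
KCL at the drain: ½ k_p (V_SG − |V_th|)² = (V_DD − V_SG)/R.
Let x = V_SG − 0.78. Then 75.9 x² + x − 2.33 = 0, giving x = 0.169 V (positive root), so V_SG = 0.949 V.
I_D = (V_DD − V_SG)/R = (3.11 − 0.949) / 28.1 = 0.0769 mA.

I_D = 0.0769 mA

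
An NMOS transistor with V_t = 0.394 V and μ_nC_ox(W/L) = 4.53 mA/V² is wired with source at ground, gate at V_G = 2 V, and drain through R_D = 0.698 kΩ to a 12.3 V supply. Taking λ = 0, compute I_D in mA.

I_D = 5.84 mA

V_GS = V_G = 2 V, so V_ov = 2 − 0.394 = 1.61 V.
Assume saturation: I_D = ½ k_n V_ov² = 0.5 × 4.53 × 1.61² = 5.84 mA, giving V_DS = V_DD − I_D R_D = 12.3 − 5.84 × 0.698 = 8.22 V.
V_DS = 8.22 V ≥ V_ov = 1.61 V, confirming saturation.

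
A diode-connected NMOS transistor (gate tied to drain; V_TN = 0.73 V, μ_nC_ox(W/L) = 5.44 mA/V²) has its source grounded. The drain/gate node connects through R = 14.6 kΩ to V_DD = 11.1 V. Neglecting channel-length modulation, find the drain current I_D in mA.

I_D = 0.676 mA

With gate tied to drain, V_GS = V_DS ≥ V_GS − V_TN, so the device is in saturation.
KCL at the drain: ½ k_n (V_GS − V_TN)² = (V_DD − V_GS)/R.
Let x = V_GS − 0.73. Then 39.7 x² + x − 10.37 = 0, giving x = 0.499 V (positive root), so V_GS = 1.23 V.
I_D = (V_DD − V_GS)/R = (11.1 − 1.23) / 14.6 = 0.676 mA.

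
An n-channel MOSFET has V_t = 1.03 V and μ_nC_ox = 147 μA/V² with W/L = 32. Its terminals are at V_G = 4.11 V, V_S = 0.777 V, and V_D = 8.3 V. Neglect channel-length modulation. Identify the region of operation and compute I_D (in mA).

V_GS = V_G − V_S = 4.11 − 0.777 = 3.33 V; V_DS = V_D − V_S = 8.3 − 0.777 = 7.52 V.
k_n = μ_nC_ox · (W/L) = 4.704 mA/V².
V_ov = V_GS − V_t = 3.33 − 1.03 = 2.3 V.
Since V_DS = 7.52 V ≥ V_ov = 2.3 V, the device is in saturation.
I_D = ½ k_n V_ov² = 0.5 × 4.704 × 2.3² = 12.5 mA.

Saturation; I_D = 12.5 mA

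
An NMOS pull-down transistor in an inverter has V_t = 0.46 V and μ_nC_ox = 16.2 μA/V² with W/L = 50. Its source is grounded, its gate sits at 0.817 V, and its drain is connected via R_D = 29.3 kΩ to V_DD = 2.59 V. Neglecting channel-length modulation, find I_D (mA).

I_D = 0.0516 mA

V_GS = V_G = 0.817 V, so V_ov = 0.817 − 0.46 = 0.357 V.
k_n = μ_nC_ox · (W/L) = 0.81 mA/V².
Assume saturation: I_D = ½ k_n V_ov² = 0.5 × 0.81 × 0.357² = 0.0516 mA, giving V_DS = V_DD − I_D R_D = 2.59 − 0.0516 × 29.3 = 1.08 V.
V_DS = 1.08 V ≥ V_ov = 0.357 V, confirming saturation.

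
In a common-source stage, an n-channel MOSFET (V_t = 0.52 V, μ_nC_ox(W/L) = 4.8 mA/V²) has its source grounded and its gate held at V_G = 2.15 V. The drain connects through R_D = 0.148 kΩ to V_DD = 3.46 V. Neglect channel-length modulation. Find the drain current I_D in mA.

V_GS = V_G = 2.15 V, so V_ov = 2.15 − 0.52 = 1.63 V.
Assume saturation: I_D = ½ k_n V_ov² = 0.5 × 4.8 × 1.63² = 6.38 mA, giving V_DS = V_DD − I_D R_D = 3.46 − 6.38 × 0.148 = 2.52 V.
V_DS = 2.52 V ≥ V_ov = 1.63 V, confirming saturation.

I_D = 6.38 mA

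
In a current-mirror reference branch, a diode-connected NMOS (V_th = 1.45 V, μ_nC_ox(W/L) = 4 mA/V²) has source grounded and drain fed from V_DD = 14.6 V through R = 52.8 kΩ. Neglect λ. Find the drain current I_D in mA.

With gate tied to drain, V_GS = V_DS ≥ V_GS − V_th, so the device is in saturation.
KCL at the drain: ½ k_n (V_GS − V_th)² = (V_DD − V_GS)/R.
Let x = V_GS − 1.45. Then 106 x² + x − 13.15 = 0, giving x = 0.348 V (positive root), so V_GS = 1.8 V.
I_D = (V_DD − V_GS)/R = (14.6 − 1.8) / 52.8 = 0.242 mA.

I_D = 0.242 mA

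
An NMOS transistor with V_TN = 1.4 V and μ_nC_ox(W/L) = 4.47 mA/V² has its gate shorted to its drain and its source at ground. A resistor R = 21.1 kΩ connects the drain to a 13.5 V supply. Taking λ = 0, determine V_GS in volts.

V_GS = 1.90 V

With gate tied to drain, V_GS = V_DS ≥ V_GS − V_TN, so the device is in saturation.
KCL at the drain: ½ k_n (V_GS − V_TN)² = (V_DD − V_GS)/R.
Let x = V_GS − 1.4. Then 47.2 x² + x − 12.1 = 0, giving x = 0.496 V (positive root), so V_GS = 1.9 V.
I_D = (V_DD − V_GS)/R = (13.5 − 1.9) / 21.1 = 0.55 mA.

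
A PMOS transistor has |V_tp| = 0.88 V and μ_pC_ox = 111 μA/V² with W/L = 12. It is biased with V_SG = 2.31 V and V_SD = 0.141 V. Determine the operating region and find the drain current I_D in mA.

k_p = μ_pC_ox · (W/L) = 1.332 mA/V².
V_ov = V_SG − |V_tp| = 2.31 − 0.88 = 1.43 V.
Since V_SD = 0.141 V < V_ov = 1.43 V, the device is in the triode region.
I_D = k_p [V_ov · V_SD − ½ V_SD²] = 1.332 × [1.43 × 0.141 − 0.5 × 0.141²] = 0.255 mA.

Triode; I_D = 0.255 mA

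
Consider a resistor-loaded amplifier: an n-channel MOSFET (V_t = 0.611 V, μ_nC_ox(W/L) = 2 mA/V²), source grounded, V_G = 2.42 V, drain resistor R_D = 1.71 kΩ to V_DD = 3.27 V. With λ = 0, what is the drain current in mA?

V_GS = V_G = 2.42 V, so V_ov = 2.42 − 0.611 = 1.81 V.
Assume saturation: I_D = ½ k_n V_ov² = 0.5 × 2 × 1.81² = 3.27 mA, giving V_DS = V_DD − I_D R_D = 3.27 − 3.27 × 1.71 = -2.33 V.
But -2.33 V < V_ov = 1.81 V, so the device is actually in triode.
In triode I_D = k_n[V_ov V_DS − ½ V_DS²] and I_D = (V_DD − V_DS)/R_D. Equating: 1.71 V_DS² − 7.187 V_DS + 3.27 = 0, giving V_DS = 0.519 V (the root below V_ov).
I_D = (3.27 − 0.519) / 1.71 = 1.61 mA.

I_D = 1.61 mA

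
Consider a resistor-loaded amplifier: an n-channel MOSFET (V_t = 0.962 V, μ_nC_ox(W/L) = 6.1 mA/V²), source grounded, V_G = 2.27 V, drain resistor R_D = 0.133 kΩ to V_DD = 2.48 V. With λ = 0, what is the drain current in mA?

I_D = 5.22 mA

V_GS = V_G = 2.27 V, so V_ov = 2.27 − 0.962 = 1.31 V.
Assume saturation: I_D = ½ k_n V_ov² = 0.5 × 6.1 × 1.31² = 5.22 mA, giving V_DS = V_DD − I_D R_D = 2.48 − 5.22 × 0.133 = 1.79 V.
V_DS = 1.79 V ≥ V_ov = 1.31 V, confirming saturation.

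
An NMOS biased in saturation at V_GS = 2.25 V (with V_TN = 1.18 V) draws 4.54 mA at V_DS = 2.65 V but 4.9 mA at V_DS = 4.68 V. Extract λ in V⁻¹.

λ = 0.0436 V⁻¹

With V_GS fixed, I_D ∝ (1 + λ V_DS) in saturation, so I_D2/I_D1 = (1 + λ V_DS2)/(1 + λ V_DS1).
4.9/4.54 = 1.079 = (1 + 4.68 λ)/(1 + 2.65 λ).
Solving: λ (I_D1 V_DS2 − I_D2 V_DS1) = I_D2 − I_D1, so λ = (4.9 − 4.54) / (4.54 × 4.68 − 4.9 × 2.65) = 0.36 / 8.26 = 0.0436 V⁻¹.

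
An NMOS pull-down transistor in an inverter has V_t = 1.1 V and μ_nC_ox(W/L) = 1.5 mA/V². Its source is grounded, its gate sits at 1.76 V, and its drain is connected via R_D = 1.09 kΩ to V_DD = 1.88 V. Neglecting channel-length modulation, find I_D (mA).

I_D = 0.327 mA

V_GS = V_G = 1.76 V, so V_ov = 1.76 − 1.1 = 0.66 V.
Assume saturation: I_D = ½ k_n V_ov² = 0.5 × 1.5 × 0.66² = 0.327 mA, giving V_DS = V_DD − I_D R_D = 1.88 − 0.327 × 1.09 = 1.52 V.
V_DS = 1.52 V ≥ V_ov = 0.66 V, confirming saturation.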